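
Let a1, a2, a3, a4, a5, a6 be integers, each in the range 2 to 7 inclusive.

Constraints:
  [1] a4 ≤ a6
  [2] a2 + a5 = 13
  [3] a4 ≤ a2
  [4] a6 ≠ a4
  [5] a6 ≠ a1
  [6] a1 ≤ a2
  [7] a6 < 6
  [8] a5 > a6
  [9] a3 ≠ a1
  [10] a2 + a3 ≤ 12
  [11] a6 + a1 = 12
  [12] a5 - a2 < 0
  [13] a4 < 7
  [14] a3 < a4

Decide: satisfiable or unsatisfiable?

Satisfiable

One satisfying assignment is a1 = 7, a2 = 7, a3 = 3, a4 = 4, a5 = 6, a6 = 5.
For the less obvious constraints — constraint 2: a2 + a5 = 13; constraint 10: a2 + a3 = 10; constraint 11: a6 + a1 = 12 — and the others hold by inspection.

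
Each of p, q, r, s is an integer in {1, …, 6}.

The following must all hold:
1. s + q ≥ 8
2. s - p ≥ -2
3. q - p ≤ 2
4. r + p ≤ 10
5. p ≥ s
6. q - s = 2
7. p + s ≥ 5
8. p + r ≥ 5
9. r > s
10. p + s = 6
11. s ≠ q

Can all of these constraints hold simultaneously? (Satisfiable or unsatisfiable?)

One satisfying assignment is p = 3, q = 5, r = 5, s = 3.
For the less obvious constraints — constraint 1: s + q = 8; constraint 2: s - p = 0 — and the others hold by inspection.

Satisfiable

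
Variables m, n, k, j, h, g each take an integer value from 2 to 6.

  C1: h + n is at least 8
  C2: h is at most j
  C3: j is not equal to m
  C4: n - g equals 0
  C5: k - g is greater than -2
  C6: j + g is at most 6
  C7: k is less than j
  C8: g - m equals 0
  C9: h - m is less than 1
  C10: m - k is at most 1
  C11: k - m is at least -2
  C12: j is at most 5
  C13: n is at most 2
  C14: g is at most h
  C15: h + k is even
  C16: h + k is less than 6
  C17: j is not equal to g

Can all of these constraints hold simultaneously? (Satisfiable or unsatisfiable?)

Unsatisfiable

From constraints 2 and 12: h ≤ j ≤ 5. From constraint 13: n ≤ 2. Hence h + n ≤ 7. But constraint 1 requires h + n ≥ 8, and 8 > 7. Contradiction.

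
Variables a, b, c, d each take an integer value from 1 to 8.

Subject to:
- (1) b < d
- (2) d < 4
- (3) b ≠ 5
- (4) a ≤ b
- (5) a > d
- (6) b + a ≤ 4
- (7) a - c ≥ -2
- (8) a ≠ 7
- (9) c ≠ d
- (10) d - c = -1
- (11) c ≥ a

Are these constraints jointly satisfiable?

Unsatisfiable

Constraints 1, 4, and 5 give a ≤ b, b < d, d < a. Chaining: a ≤ b < d < a, which forces a < a — impossible.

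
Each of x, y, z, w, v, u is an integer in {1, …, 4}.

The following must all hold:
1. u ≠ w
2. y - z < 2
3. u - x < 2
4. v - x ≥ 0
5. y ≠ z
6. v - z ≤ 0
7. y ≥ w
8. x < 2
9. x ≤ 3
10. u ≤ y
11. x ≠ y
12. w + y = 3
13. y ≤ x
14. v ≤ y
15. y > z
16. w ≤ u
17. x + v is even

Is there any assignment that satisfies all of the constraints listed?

Constraints 4, 6, 13, and 15 give x ≤ v, v ≤ z, z < y, y ≤ x. Chaining: x ≤ v ≤ z < y ≤ x, which forces x < x — impossible.

Unsatisfiable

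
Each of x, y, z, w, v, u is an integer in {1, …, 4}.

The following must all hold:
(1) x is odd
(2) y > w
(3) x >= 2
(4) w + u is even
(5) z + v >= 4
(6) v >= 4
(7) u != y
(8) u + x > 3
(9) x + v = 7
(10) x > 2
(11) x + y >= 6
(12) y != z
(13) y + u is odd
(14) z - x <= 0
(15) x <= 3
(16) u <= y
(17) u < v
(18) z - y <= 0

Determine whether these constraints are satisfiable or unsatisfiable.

Satisfiable

One satisfying assignment is x = 3, y = 4, z = 1, w = 1, v = 4, u = 1.
For the less obvious constraints — constraint 5: z + v = 5; constraint 8: u + x = 4; constraint 9: x + v = 7 — and the others hold by inspection.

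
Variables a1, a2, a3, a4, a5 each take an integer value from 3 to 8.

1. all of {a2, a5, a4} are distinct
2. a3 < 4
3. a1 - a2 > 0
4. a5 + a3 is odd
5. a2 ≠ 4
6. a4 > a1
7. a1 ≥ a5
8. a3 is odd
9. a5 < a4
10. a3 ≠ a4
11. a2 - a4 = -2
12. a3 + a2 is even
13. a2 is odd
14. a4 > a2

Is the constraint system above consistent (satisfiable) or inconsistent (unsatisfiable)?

Satisfiable

One satisfying assignment is a1 = 6, a2 = 5, a3 = 3, a4 = 7, a5 = 4.
For the less obvious constraints — constraint 3: a1 - a2 = 1; constraint 11: a2 - a4 = -2 — and the others hold by inspection.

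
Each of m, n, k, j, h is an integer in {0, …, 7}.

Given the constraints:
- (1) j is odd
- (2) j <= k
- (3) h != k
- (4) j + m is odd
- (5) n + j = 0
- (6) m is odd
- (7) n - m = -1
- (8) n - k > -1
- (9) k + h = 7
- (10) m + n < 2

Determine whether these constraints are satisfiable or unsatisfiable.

Constraint 1 makes j odd and constraint 6 makes m odd, so j + m must be even. Constraint 4 says j + m is odd — contradiction.

Unsatisfiable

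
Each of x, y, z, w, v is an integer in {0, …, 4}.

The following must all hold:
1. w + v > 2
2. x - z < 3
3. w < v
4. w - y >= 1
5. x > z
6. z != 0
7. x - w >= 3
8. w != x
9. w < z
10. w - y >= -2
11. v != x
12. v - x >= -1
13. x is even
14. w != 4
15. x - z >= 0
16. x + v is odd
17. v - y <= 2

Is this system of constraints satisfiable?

Constraints 4, 7, 12, and 17 give x − w ≥ 3, w − y ≥ 1, y − v ≥ -2, v − x ≥ -1.
Adding all 4 inequalities: the left sides telescope to 0, and the right sides sum to 3 + 1 + (-2) + (-1) = 1. So 0 ≥ 1, which is false.

Unsatisfiable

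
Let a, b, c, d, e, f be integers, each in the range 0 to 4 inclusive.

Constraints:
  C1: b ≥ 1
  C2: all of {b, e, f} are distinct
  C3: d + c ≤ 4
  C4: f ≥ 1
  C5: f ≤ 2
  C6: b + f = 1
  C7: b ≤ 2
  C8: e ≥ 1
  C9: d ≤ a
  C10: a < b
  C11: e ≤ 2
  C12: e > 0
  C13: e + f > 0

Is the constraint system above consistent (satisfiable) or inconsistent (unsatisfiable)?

Constraints 1, 4, 5, 7, 8, and 11 confine each of b, e, f to the 2 values {1, 2}.
Constraint 2 requires all 3 of them to be distinct, but only 2 values are available — impossible by the pigeonhole principle.

Unsatisfiable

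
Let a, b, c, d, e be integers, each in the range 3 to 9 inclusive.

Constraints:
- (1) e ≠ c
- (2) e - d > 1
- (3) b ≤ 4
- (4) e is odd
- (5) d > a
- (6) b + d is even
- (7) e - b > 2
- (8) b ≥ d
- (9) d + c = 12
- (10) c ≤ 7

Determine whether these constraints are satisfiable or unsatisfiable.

Unsatisfiable

From constraints 3 and 8: d ≤ b ≤ 4. From constraint 10: c ≤ 7. Hence d + c ≤ 11. But constraint 9 requires d + c = 12, and 12 > 11. Contradiction.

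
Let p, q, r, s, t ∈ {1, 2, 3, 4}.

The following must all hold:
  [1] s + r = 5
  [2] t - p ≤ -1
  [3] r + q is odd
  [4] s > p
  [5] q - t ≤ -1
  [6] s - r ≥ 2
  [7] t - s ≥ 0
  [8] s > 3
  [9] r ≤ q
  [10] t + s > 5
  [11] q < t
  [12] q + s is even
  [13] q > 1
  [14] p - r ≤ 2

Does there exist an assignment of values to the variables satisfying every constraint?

Unsatisfiable

Constraints 2, 6, 7, and 14 give t − s ≥ 0, s − r ≥ 2, r − p ≥ -2, p − t ≥ 1.
Adding all 4 inequalities: the left sides telescope to 0, and the right sides sum to 0 + 2 + (-2) + 1 = 1. So 0 ≥ 1, which is false.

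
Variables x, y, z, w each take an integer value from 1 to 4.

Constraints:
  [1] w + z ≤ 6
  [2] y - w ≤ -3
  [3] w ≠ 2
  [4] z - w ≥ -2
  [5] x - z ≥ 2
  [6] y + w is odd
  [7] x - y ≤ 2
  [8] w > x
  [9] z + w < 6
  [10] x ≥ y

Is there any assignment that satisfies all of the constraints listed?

Unsatisfiable

Constraints 2, 4, 5, and 7 give y − x ≥ -2, x − z ≥ 2, z − w ≥ -2, w − y ≥ 3.
Adding all 4 inequalities: the left sides telescope to 0, and the right sides sum to (-2) + 2 + (-2) + 3 = 1. So 0 ≥ 1, which is false.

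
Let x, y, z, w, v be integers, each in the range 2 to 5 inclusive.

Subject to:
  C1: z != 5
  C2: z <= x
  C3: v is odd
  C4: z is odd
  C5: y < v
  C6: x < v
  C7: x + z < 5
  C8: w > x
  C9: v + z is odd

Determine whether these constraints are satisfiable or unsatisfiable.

Unsatisfiable

Constraint 3 makes v odd and constraint 4 makes z odd, so v + z must be even. Constraint 9 says v + z is odd — contradiction.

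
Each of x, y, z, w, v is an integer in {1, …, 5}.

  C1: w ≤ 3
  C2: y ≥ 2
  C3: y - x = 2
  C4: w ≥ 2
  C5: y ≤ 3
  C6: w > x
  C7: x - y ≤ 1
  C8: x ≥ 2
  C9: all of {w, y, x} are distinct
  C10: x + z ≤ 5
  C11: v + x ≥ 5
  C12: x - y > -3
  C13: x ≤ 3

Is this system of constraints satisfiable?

Unsatisfiable

Constraints 1, 2, 4, 5, 8, and 13 confine each of w, y, x to the 2 values {2, 3}.
Constraint 9 requires all 3 of them to be distinct, but only 2 values are available — impossible by the pigeonhole principle.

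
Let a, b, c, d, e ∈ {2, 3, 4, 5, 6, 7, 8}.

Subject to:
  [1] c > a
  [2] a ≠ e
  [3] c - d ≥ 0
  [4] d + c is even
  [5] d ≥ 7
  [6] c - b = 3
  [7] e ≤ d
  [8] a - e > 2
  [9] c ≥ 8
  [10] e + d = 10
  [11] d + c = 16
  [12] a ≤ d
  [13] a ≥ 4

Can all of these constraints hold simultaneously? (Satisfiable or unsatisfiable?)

Satisfiable

Take a = 5, b = 5, c = 8, d = 8, e = 2. Then constraint 3: c - d = 0; constraint 6: c - b = 3, and every other listed constraint is also met.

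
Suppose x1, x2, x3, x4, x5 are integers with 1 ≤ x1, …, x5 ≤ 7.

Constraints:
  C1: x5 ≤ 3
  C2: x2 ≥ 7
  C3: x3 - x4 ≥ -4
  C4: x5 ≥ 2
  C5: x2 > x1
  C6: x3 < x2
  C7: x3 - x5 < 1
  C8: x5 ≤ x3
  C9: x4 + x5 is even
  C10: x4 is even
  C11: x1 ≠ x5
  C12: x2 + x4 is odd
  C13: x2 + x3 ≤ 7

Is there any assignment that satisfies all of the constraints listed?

From constraint 2: x2 ≥ 7. From constraints 4 and 8: x3 ≥ x5 ≥ 2. Hence x2 + x3 ≥ 9. But constraint 13 requires x2 + x3 ≤ 7, and 7 < 9. Contradiction.

Unsatisfiable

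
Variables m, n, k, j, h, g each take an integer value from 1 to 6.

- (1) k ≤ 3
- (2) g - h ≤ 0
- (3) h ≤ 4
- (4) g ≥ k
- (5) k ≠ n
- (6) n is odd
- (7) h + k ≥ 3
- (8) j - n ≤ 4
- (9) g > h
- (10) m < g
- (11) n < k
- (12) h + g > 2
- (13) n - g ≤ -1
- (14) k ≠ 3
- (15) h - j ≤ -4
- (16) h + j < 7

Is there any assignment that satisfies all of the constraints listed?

Constraints 2, 8, 13, and 15 give h − g ≥ 0, g − n ≥ 1, n − j ≥ -4, j − h ≥ 4.
Adding all 4 inequalities: the left sides telescope to 0, and the right sides sum to 0 + 1 + (-4) + 4 = 1. So 0 ≥ 1, which is false.

Unsatisfiable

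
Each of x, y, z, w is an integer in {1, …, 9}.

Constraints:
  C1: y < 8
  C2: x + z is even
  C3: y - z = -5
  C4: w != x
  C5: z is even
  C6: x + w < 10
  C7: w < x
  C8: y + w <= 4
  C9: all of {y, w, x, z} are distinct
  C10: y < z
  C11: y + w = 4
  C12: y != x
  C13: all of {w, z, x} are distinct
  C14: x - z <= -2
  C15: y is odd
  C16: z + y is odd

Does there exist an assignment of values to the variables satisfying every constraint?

Setting (x, y, z, w) = (4, 1, 6, 3) satisfies everything: constraint 3: y - z = -5; constraint 6: x + w = 7; constraint 8: y + w = 4, and the others follow.

Satisfiable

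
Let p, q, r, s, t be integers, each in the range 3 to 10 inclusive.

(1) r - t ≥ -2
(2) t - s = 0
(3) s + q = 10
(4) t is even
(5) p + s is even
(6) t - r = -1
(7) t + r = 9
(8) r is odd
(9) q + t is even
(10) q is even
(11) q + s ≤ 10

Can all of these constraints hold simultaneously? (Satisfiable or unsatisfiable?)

Satisfiable

Take p = 10, q = 6, r = 5, s = 4, t = 4. Then constraint 1: r - t = 1; constraint 2: t - s = 0; constraint 3: s + q = 10, and every other listed constraint is also met.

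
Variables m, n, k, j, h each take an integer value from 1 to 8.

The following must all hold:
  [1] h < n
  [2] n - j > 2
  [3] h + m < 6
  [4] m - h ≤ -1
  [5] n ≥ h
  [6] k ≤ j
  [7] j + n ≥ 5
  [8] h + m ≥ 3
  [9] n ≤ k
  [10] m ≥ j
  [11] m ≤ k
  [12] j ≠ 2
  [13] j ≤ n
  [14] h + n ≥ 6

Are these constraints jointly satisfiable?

Constraints 1, 4, 6, 9, and 10 give n ≤ k, k ≤ j, j ≤ m, m < h, h < n. Chaining: n ≤ k ≤ j ≤ m < h < n, which forces n < n — impossible.

Unsatisfiable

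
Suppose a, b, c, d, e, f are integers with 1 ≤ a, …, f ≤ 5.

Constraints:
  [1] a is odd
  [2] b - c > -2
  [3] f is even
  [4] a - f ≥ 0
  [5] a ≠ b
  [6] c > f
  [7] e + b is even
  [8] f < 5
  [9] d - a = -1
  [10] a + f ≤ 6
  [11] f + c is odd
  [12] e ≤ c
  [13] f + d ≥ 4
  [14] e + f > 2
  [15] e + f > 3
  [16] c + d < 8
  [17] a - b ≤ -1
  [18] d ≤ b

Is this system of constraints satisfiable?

Satisfiable

Setting (a, b, c, d, e, f) = (3, 4, 3, 2, 2, 2) satisfies everything: constraint 2: b - c = 1; constraint 4: a - f = 1, and the others follow.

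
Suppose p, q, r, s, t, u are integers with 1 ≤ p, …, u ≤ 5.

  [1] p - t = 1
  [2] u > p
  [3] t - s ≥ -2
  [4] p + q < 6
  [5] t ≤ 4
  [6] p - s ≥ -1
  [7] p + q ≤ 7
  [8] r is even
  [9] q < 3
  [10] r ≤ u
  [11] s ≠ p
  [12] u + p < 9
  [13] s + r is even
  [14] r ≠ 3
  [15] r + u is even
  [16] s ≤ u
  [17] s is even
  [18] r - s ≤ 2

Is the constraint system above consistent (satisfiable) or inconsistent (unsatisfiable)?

The assignment p = 3, q = 2, r = 4, s = 2, t = 2, u = 4 works:
  constraint 1 holds since p - t = 1.
  constraint 3 holds since t - s = 0.
The rest check out directly.

Satisfiable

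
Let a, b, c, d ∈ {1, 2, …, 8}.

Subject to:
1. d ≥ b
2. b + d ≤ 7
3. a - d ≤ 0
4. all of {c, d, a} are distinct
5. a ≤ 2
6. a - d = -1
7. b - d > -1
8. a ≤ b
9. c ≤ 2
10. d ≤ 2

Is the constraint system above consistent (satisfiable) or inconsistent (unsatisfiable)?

Unsatisfiable

Constraints 5, 9, and 10 confine each of c, d, a to the 2 values {1, 2} (the domain already gives each ≥ 1).
Constraint 4 requires all 3 of them to be distinct, but only 2 values are available — impossible by the pigeonhole principle.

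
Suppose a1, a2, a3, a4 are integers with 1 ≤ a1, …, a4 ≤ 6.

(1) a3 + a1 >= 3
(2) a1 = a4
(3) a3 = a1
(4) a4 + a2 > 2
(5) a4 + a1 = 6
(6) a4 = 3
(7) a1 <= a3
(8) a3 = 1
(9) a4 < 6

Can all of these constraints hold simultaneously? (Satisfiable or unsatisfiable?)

Constraint 8 fixes a3 = 1 and constraint 6 fixes a4 = 3. Constraints 2 and 3 give a3 = a1 = a4, so a3 = a4. But 1 ≠ 3 — contradiction.

Unsatisfiable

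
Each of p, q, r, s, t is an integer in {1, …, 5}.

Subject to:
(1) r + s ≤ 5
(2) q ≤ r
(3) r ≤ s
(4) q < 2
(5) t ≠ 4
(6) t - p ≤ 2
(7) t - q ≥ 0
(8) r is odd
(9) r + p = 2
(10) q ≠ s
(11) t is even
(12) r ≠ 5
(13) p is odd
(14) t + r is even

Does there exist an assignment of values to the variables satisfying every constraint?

Unsatisfiable

Constraint 11 makes t even and constraint 8 makes r odd, so t + r must be odd. Constraint 14 says t + r is even — contradiction.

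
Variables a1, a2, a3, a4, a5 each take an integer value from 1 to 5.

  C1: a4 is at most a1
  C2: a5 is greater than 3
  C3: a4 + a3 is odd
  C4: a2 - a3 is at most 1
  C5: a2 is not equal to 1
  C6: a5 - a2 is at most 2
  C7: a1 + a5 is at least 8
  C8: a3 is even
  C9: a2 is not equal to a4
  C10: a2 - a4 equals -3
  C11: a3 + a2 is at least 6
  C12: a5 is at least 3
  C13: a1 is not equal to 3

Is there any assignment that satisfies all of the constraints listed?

The assignment a1 = 5, a2 = 2, a3 = 4, a4 = 5, a5 = 4 works:
  constraint 4 holds since a2 - a3 = -2.
  constraint 6 holds since a5 - a2 = 2.
The rest check out directly.

Satisfiable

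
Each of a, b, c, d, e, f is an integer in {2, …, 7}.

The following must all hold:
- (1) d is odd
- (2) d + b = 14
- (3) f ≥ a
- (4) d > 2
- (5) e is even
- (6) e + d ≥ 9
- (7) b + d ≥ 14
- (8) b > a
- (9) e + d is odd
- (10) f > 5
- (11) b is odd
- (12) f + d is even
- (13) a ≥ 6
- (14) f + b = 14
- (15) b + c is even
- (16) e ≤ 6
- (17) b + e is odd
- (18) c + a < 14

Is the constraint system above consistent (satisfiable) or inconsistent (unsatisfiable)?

One satisfying assignment is a = 6, b = 7, c = 7, d = 7, e = 2, f = 7.
For the less obvious constraints — constraint 2: d + b = 14; constraint 6: e + d = 9 — and the others hold by inspection.

Satisfiable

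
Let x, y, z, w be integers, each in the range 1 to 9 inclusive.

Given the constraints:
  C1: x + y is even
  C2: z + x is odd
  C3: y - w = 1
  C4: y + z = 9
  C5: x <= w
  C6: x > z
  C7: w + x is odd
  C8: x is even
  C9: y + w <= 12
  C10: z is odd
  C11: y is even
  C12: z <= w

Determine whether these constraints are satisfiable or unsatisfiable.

Satisfiable

Take x = 4, y = 6, z = 3, w = 5. Then constraint 3: y - w = 1; constraint 4: y + z = 9, and every other listed constraint is also met.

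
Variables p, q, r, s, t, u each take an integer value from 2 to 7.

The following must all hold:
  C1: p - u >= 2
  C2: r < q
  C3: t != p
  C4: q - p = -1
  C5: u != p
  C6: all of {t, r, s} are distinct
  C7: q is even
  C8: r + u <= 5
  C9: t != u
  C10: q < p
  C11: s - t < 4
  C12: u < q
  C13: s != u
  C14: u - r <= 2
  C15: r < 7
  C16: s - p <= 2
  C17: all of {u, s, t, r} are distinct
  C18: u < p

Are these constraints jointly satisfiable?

Take p = 7, q = 6, r = 3, s = 7, t = 6, u = 2. Then constraint 1: p - u = 5; constraint 4: q - p = -1, and every other listed constraint is also met.

Satisfiable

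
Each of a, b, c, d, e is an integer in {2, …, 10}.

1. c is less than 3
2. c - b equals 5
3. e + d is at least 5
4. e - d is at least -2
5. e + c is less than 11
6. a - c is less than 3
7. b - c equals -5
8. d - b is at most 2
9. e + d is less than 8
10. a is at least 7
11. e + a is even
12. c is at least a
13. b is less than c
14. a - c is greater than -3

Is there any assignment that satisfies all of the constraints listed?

Unsatisfiable

From constraints 10 and 12: c ≥ a and a ≥ 7, so c ≥ 7. From constraint 1: c ≤ 2. But 2 < 7, so no value of c works.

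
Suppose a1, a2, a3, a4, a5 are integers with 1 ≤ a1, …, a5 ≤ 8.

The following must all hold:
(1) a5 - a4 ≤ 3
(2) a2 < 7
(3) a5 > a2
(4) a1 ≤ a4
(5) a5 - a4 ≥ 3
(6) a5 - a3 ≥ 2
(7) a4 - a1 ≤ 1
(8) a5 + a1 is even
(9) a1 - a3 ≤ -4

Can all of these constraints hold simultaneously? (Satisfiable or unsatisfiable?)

Constraints 1, 6, 7, and 9 give a5 − a3 ≥ 2, a3 − a1 ≥ 4, a1 − a4 ≥ -1, a4 − a5 ≥ -3.
Adding all 4 inequalities: the left sides telescope to 0, and the right sides sum to 2 + 4 + (-1) + (-3) = 2. So 0 ≥ 2, which is false.

Unsatisfiable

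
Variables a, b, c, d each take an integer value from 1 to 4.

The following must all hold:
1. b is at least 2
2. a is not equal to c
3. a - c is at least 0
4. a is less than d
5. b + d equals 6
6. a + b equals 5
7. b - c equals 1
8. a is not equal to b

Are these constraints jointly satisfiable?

One satisfying assignment is a = 3, b = 2, c = 1, d = 4.
For the less obvious constraints — constraint 3: a - c = 2; constraint 5: b + d = 6 — and the others hold by inspection.

Satisfiable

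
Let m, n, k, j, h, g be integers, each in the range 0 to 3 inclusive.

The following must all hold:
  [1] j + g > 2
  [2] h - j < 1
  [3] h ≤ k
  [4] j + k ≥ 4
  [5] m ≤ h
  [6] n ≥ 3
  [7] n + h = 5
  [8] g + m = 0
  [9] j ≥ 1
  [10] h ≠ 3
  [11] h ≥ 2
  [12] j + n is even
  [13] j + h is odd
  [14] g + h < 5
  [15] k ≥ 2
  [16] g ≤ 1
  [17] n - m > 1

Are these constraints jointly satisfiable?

Satisfiable

Setting (m, n, k, j, h, g) = (0, 3, 2, 3, 2, 0) satisfies everything: constraint 1: j + g = 3; constraint 2: h - j = -1; constraint 4: j + k = 5, and the others follow.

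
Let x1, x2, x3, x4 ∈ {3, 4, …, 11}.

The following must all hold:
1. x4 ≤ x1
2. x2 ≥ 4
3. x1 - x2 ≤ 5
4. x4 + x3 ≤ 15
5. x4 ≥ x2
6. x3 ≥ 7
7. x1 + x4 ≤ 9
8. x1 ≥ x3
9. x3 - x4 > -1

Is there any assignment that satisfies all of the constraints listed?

From constraints 6 and 8: x1 ≥ x3 ≥ 7. From constraints 2 and 5: x4 ≥ x2 ≥ 4. Hence x1 + x4 ≥ 11. But constraint 7 requires x1 + x4 ≤ 9, and 9 < 11. Contradiction.

Unsatisfiable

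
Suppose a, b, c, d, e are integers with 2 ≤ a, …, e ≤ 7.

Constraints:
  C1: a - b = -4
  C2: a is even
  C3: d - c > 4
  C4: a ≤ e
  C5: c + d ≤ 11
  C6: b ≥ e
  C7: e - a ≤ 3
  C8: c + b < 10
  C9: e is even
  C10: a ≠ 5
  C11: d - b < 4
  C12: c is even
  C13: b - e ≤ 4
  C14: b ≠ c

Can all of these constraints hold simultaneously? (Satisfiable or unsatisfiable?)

Satisfiable

Setting (a, b, c, d, e) = (2, 6, 2, 7, 2) satisfies everything: constraint 1: a - b = -4; constraint 3: d - c = 5, and the others follow.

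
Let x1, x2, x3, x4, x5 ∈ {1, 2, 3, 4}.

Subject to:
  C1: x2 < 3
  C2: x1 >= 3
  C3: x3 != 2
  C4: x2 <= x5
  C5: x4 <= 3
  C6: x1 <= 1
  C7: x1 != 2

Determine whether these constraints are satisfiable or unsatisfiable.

Unsatisfiable

From constraint 2: x1 ≥ 3. From constraint 6: x1 ≤ 1. But 1 < 3, so no value of x1 works.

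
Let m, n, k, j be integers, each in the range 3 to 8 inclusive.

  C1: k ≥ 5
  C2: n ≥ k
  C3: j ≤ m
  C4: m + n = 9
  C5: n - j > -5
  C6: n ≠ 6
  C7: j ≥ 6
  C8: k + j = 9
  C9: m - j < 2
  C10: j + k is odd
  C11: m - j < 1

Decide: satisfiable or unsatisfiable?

From constraints 3 and 7: m ≥ j ≥ 6. From constraints 1 and 2: n ≥ k ≥ 5. Hence m + n ≥ 11. But constraint 4 requires m + n = 9, and 9 < 11. Contradiction.

Unsatisfiable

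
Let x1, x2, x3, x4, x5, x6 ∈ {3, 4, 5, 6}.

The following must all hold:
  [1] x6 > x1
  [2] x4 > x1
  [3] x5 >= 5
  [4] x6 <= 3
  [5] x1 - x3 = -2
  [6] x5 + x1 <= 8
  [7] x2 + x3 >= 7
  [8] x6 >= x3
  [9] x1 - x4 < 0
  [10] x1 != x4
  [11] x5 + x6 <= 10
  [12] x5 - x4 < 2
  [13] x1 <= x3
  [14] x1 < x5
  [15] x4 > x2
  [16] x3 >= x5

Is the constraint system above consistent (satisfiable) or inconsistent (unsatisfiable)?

Unsatisfiable

From constraints 3 and 16: x3 ≥ x5 and x5 ≥ 5, so x3 ≥ 5. From constraints 4 and 8: x3 ≤ x6 and x6 ≤ 3, so x3 ≤ 3. But 3 < 5, so no value of x3 works.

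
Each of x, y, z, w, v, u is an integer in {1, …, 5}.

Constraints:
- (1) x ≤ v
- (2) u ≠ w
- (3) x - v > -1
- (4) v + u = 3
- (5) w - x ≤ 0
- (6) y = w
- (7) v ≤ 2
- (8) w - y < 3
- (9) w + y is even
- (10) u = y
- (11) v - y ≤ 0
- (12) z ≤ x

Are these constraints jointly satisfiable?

Unsatisfiable

From constraints 6 and 10, u = y = w, so u = w. But constraint 2 says u ≠ w. Contradiction.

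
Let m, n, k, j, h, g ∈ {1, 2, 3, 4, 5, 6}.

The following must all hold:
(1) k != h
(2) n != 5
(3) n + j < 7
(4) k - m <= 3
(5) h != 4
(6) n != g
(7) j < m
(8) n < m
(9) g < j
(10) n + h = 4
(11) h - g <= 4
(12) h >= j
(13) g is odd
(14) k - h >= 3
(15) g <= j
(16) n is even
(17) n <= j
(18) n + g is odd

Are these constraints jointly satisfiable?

Try m = 5, n = 2, k = 5, j = 2, h = 2, g = 1.
Check constraint 3: n + j = 4; constraint 4: k - m = 0; constraint 10: n + h = 4. The remaining constraints are straightforward to verify.

Satisfiable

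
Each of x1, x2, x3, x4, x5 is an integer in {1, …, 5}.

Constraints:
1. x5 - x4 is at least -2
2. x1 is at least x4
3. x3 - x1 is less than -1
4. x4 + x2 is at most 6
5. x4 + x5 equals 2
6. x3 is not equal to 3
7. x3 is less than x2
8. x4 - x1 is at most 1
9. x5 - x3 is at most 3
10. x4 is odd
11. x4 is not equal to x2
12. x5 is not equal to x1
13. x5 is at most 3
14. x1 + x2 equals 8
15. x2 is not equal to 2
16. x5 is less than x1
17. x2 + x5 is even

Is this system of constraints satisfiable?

Satisfiable

Take x1 = 3, x2 = 5, x3 = 1, x4 = 1, x5 = 1. Then constraint 1: x5 - x4 = 0; constraint 3: x3 - x1 = -2, and every other listed constraint is also met.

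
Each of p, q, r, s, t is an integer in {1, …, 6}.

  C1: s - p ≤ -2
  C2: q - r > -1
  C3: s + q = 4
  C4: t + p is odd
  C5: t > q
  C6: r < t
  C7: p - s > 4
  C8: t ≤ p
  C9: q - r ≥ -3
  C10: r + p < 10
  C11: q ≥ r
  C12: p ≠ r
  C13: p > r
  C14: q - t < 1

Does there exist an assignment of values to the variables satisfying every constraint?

Satisfiable

One satisfying assignment is p = 6, q = 3, r = 3, s = 1, t = 5.
For the less obvious constraints — constraint 1: s - p = -5; constraint 2: q - r = 0; constraint 3: s + q = 4 — and the others hold by inspection.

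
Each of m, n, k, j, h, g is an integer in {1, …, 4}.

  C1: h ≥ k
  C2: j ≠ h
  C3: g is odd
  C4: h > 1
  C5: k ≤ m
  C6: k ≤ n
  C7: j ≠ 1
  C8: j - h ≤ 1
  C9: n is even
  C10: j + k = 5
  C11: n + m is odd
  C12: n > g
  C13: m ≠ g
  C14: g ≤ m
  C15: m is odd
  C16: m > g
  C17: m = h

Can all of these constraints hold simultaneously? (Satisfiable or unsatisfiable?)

Satisfiable

Try m = 3, n = 2, k = 1, j = 4, h = 3, g = 1.
Check constraint 8: j - h = 1; constraint 10: j + k = 5. The remaining constraints are straightforward to verify.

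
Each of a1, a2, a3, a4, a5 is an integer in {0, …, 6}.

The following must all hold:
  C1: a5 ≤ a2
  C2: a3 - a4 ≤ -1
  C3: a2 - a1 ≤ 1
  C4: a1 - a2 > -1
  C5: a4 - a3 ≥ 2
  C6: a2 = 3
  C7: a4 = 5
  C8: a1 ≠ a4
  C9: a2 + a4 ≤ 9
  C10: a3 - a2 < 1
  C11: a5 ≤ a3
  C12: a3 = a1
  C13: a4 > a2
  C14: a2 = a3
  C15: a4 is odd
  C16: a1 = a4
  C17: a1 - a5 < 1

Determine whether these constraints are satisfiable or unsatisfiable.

Unsatisfiable

Constraint 6 fixes a2 = 3 and constraint 7 fixes a4 = 5. Constraints 12, 14, and 16 give a2 = a3 = a1 = a4, so a2 = a4. But 3 ≠ 5 — contradiction.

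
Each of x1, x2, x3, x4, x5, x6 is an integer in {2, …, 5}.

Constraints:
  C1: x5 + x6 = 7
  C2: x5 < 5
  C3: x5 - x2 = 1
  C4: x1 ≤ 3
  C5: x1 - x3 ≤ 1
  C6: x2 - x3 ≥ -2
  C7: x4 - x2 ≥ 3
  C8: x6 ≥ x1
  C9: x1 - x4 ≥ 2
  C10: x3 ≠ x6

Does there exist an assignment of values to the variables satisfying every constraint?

Constraints 5, 6, 7, and 9 give x2 − x3 ≥ -2, x3 − x1 ≥ -1, x1 − x4 ≥ 2, x4 − x2 ≥ 3.
Adding all 4 inequalities: the left sides telescope to 0, and the right sides sum to (-2) + (-1) + 2 + 3 = 2. So 0 ≥ 2, which is false.

Unsatisfiable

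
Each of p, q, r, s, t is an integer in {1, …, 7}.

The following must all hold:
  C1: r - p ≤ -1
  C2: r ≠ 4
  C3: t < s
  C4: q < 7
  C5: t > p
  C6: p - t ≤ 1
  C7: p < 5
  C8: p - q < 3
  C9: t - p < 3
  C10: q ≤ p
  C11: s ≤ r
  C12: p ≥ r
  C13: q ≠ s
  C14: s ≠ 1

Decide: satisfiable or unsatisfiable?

Unsatisfiable

Constraints 1, 3, 5, and 11 give r < p, p < t, t < s, s ≤ r. Chaining: r < p < t < s ≤ r, which forces r < r — impossible.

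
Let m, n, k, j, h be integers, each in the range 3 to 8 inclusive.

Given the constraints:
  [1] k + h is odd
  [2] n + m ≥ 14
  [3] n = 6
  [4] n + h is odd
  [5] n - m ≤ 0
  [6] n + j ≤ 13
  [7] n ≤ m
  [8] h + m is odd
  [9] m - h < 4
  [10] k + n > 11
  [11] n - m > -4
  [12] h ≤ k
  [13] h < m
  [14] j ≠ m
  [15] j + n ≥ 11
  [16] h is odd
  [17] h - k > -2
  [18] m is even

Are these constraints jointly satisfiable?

Setting (m, n, k, j, h) = (8, 6, 6, 7, 5) satisfies everything: constraint 2: n + m = 14; constraint 5: n - m = -2; constraint 6: n + j = 13, and the others follow.

Satisfiable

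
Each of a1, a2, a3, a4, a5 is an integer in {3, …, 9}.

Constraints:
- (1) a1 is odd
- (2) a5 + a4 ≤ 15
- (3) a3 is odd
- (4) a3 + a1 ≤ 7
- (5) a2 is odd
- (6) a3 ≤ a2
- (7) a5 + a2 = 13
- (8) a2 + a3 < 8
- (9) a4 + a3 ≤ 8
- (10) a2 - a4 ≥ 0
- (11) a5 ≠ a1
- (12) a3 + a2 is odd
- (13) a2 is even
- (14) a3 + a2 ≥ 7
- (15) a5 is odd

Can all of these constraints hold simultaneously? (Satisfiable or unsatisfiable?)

Unsatisfiable

Constraint 3 makes a3 odd and constraint 5 makes a2 odd, so a3 + a2 must be even. Constraint 12 says a3 + a2 is odd — contradiction.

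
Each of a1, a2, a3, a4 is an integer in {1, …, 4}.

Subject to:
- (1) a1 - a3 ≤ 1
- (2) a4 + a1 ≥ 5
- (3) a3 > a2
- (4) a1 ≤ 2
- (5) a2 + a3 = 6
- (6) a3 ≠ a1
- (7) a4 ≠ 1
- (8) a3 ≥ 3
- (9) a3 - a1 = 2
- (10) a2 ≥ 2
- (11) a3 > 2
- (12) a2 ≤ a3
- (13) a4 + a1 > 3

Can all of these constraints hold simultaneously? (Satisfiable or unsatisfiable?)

Setting (a1, a2, a3, a4) = (2, 2, 4, 3) satisfies everything: constraint 1: a1 - a3 = -2; constraint 2: a4 + a1 = 5; constraint 5: a2 + a3 = 6, and the others follow.

Satisfiable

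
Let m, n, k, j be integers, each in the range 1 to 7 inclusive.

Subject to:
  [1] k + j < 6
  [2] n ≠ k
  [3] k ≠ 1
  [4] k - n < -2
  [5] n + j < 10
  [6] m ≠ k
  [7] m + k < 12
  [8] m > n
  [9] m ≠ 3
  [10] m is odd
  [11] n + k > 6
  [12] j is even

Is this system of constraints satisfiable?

Take m = 7, n = 6, k = 2, j = 2. Then constraint 1: k + j = 4; constraint 4: k - n = -4, and every other listed constraint is also met.

Satisfiable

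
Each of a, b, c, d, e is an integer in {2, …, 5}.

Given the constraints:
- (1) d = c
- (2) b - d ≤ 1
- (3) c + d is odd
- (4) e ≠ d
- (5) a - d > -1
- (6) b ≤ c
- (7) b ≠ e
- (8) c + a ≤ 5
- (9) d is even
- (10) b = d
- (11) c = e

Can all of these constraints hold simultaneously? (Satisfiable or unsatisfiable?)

From constraints 1, 10, and 11, b = d = c = e, so b = e. But constraint 7 says b ≠ e. Contradiction.

Unsatisfiable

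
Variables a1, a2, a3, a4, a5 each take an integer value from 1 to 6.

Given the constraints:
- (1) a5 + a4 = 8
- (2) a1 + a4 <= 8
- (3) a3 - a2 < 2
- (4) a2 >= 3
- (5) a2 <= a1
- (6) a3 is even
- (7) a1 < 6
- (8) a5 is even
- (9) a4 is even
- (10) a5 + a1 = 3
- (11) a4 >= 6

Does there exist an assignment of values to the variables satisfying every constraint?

Unsatisfiable

From constraints 4 and 5: a1 ≥ a2 ≥ 3. From constraint 11: a4 ≥ 6. Hence a1 + a4 ≥ 9. But constraint 2 requires a1 + a4 ≤ 8, and 8 < 9. Contradiction.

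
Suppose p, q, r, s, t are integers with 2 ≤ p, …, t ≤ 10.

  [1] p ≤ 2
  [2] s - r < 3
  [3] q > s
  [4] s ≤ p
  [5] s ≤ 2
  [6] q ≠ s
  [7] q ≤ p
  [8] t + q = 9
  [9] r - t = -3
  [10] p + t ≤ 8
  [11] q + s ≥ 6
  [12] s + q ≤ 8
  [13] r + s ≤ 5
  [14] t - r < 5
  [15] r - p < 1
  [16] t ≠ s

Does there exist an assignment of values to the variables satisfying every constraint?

From constraints 1 and 7: q ≤ p ≤ 2. From constraint 5: s ≤ 2. Hence q + s ≤ 4. But constraint 11 requires q + s ≥ 6, and 6 > 4. Contradiction.

Unsatisfiable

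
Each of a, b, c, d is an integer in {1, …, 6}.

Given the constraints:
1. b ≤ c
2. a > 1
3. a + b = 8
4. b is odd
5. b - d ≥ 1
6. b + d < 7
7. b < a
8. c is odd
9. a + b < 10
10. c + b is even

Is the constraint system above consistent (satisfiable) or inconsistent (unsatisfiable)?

Satisfiable

The assignment a = 5, b = 3, c = 5, d = 1 works:
  constraint 3 holds since a + b = 8.
  constraint 5 holds since b - d = 2.
  constraint 6 holds since b + d = 4.
The rest check out directly.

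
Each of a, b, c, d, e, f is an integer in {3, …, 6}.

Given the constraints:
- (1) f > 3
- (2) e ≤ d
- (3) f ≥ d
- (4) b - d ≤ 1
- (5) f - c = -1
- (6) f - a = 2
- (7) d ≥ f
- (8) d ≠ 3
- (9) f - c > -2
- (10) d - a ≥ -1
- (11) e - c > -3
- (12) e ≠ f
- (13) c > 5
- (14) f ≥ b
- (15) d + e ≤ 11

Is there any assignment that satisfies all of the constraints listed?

Setting (a, b, c, d, e, f) = (3, 3, 6, 5, 4, 5) satisfies everything: constraint 4: b - d = -2; constraint 5: f - c = -1, and the others follow.

Satisfiable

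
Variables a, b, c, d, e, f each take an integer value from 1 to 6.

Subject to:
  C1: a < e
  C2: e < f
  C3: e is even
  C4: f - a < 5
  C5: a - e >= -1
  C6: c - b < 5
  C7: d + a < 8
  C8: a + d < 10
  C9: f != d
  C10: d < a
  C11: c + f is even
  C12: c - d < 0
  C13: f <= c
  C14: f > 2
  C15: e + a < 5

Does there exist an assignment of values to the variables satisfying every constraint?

Unsatisfiable

Constraints 1, 2, 10, 12, and 13 give a < e, e < f, f ≤ c, c < d, d < a. Chaining: a < e < f ≤ c < d < a, which forces a < a — impossible.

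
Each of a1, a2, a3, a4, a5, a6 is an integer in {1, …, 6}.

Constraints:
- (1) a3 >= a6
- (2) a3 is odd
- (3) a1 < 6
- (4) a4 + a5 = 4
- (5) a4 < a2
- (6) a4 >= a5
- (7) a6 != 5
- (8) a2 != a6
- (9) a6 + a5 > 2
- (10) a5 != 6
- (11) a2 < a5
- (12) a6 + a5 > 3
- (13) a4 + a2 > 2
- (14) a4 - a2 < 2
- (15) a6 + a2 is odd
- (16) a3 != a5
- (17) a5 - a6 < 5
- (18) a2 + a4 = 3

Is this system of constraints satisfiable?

Constraints 5, 6, and 11 give a5 ≤ a4, a4 < a2, a2 < a5. Chaining: a5 ≤ a4 < a2 < a5, which forces a5 < a5 — impossible.

Unsatisfiable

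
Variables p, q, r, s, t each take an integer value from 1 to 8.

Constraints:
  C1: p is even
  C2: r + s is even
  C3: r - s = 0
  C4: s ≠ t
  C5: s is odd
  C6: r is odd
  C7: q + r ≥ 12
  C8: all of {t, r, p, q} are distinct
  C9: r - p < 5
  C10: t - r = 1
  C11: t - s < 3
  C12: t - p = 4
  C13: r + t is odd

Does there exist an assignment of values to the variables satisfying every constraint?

Satisfiable

Take p = 2, q = 7, r = 5, s = 5, t = 6. Then constraint 3: r - s = 0; constraint 7: q + r = 12, and every other listed constraint is also met.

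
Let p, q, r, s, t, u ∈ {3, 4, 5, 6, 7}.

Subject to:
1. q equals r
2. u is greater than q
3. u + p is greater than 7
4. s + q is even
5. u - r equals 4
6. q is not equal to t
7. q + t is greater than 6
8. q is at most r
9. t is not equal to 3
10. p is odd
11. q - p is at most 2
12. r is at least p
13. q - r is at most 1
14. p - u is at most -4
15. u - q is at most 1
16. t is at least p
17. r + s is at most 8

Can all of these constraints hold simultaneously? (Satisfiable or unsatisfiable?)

Unsatisfiable

Constraints 11, 14, and 15 give p − q ≥ -2, q − u ≥ -1, u − p ≥ 4.
Adding all 3 inequalities: the left sides telescope to 0, and the right sides sum to (-2) + (-1) + 4 = 1. So 0 ≥ 1, which is false.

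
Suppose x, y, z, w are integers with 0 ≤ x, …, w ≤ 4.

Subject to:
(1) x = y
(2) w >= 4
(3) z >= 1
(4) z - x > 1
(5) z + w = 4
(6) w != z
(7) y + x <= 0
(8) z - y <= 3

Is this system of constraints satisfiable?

Unsatisfiable

From constraint 3: z ≥ 1. From constraint 2: w ≥ 4. Hence z + w ≥ 5. But constraint 5 requires z + w = 4, and 4 < 5. Contradiction.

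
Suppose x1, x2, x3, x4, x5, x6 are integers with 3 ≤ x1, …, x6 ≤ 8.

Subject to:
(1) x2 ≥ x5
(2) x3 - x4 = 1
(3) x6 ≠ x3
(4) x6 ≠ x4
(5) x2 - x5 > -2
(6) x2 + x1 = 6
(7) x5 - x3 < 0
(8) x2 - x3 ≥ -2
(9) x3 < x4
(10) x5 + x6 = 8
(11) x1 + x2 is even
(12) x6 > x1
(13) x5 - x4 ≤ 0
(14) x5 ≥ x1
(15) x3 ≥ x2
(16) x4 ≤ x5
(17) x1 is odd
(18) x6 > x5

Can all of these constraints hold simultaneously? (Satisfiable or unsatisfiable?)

Constraints 7, 9, and 16 give x3 < x4, x4 ≤ x5, x5 < x3. Chaining: x3 < x4 ≤ x5 < x3, which forces x3 < x3 — impossible.

Unsatisfiable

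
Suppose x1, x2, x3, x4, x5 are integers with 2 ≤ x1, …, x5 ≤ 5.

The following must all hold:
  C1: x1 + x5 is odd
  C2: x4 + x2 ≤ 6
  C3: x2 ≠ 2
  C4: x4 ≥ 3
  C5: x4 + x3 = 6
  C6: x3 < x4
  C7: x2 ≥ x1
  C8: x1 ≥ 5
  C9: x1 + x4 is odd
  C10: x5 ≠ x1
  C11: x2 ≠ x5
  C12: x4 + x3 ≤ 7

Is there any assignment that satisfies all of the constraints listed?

From constraint 4: x4 ≥ 3. From constraints 7 and 8: x2 ≥ x1 ≥ 5. Hence x4 + x2 ≥ 8. But constraint 2 requires x4 + x2 ≤ 6, and 6 < 8. Contradiction.

Unsatisfiable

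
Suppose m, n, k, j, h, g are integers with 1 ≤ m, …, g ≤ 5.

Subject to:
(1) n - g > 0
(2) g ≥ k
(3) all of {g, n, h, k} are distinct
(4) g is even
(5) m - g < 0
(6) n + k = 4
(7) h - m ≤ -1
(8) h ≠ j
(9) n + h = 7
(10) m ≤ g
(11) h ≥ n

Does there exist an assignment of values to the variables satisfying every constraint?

Unsatisfiable

Constraints 1, 5, 7, and 11 give h < m, m < g, g < n, n ≤ h. Chaining: h < m < g < n ≤ h, which forces h < h — impossible.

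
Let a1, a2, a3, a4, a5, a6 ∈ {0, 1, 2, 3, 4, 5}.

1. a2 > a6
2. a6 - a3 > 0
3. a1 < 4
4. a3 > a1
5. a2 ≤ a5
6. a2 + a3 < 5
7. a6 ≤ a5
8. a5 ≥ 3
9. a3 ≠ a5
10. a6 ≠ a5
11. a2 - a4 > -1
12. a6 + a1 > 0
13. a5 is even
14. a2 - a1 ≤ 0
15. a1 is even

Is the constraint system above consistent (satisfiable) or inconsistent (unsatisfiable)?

Unsatisfiable

Constraints 1, 2, 4, and 14 give a1 < a3, a3 < a6, a6 < a2, a2 ≤ a1. Chaining: a1 < a3 < a6 < a2 ≤ a1, which forces a1 < a1 — impossible.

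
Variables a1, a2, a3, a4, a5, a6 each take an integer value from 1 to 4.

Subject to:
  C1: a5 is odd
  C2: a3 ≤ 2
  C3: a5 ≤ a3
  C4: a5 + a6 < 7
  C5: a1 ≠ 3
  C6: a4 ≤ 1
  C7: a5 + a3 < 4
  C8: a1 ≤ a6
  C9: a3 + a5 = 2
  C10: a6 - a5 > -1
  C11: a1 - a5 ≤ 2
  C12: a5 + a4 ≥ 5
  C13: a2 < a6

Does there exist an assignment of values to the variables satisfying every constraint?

Unsatisfiable

From constraints 2 and 3: a5 ≤ a3 ≤ 2. From constraint 6: a4 ≤ 1. Hence a5 + a4 ≤ 3. But constraint 12 requires a5 + a4 ≥ 5, and 5 > 3. Contradiction.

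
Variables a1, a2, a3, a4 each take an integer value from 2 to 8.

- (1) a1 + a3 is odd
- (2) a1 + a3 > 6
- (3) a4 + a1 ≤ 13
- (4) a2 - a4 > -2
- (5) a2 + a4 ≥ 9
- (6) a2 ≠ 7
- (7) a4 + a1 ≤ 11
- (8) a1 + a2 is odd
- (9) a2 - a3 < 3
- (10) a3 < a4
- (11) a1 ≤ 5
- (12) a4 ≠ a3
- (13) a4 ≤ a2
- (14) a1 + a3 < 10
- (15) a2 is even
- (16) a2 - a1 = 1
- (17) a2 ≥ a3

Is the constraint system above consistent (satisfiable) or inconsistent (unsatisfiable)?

The assignment a1 = 5, a2 = 6, a3 = 4, a4 = 6 works:
  constraint 2 holds since a1 + a3 = 9.
  constraint 3 holds since a4 + a1 = 11.
The rest check out directly.

Satisfiable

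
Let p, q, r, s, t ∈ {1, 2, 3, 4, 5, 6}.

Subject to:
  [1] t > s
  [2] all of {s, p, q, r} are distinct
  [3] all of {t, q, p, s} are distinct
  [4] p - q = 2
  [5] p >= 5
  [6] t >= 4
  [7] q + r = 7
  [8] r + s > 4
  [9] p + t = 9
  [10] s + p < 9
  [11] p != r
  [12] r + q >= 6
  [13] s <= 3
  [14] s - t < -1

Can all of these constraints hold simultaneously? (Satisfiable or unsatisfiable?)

Satisfiable

One satisfying assignment is p = 5, q = 3, r = 4, s = 2, t = 4.
For the less obvious constraints — constraint 4: p - q = 2; constraint 7: q + r = 7; constraint 8: r + s = 6 — and the others hold by inspection.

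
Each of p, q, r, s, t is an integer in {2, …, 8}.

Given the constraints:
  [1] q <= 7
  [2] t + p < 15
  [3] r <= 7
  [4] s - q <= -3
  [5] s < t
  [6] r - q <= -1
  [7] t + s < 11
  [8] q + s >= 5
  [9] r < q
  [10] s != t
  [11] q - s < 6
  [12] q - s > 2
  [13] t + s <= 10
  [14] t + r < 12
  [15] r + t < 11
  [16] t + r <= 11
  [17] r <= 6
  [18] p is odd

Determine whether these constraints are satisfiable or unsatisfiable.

Satisfiable

The assignment p = 5, q = 5, r = 3, s = 2, t = 7 works:
  constraint 2 holds since t + p = 12.
  constraint 4 holds since s - q = -3.
The rest check out directly.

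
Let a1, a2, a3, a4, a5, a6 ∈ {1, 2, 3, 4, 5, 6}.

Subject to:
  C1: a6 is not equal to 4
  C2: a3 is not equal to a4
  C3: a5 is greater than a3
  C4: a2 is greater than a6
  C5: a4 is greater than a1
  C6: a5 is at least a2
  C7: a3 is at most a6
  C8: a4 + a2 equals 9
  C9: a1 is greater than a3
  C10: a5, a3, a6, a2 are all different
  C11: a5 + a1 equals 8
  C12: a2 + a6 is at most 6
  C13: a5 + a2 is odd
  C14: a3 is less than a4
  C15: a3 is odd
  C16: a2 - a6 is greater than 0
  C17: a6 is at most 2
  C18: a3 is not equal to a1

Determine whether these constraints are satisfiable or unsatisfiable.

Take a1 = 3, a2 = 4, a3 = 1, a4 = 5, a5 = 5, a6 = 2. Then constraint 8: a4 + a2 = 9; constraint 11: a5 + a1 = 8; constraint 12: a2 + a6 = 6, and every other listed constraint is also met.

Satisfiable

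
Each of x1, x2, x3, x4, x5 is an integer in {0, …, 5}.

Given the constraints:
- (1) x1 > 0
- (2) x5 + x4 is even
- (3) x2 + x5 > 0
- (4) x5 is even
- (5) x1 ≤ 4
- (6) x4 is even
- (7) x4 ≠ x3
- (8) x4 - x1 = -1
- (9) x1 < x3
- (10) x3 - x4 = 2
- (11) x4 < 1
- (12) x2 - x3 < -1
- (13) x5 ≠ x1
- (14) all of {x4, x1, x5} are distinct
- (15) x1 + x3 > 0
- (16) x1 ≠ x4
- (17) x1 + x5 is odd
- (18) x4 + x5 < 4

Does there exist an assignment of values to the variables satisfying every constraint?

One satisfying assignment is x1 = 1, x2 = 0, x3 = 2, x4 = 0, x5 = 2.
For the less obvious constraints — constraint 3: x2 + x5 = 2; constraint 8: x4 - x1 = -1 — and the others hold by inspection.

Satisfiable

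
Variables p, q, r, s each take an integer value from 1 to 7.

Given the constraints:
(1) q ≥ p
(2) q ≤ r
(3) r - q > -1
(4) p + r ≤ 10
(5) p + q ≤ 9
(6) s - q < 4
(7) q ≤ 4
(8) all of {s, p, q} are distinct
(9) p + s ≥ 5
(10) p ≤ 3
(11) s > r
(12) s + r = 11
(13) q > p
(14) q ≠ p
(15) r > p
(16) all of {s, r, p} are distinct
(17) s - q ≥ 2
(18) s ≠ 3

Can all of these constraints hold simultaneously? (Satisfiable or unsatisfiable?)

The assignment p = 2, q = 4, r = 5, s = 6 works:
  constraint 3 holds since r - q = 1.
  constraint 4 holds since p + r = 7.
The rest check out directly.

Satisfiable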